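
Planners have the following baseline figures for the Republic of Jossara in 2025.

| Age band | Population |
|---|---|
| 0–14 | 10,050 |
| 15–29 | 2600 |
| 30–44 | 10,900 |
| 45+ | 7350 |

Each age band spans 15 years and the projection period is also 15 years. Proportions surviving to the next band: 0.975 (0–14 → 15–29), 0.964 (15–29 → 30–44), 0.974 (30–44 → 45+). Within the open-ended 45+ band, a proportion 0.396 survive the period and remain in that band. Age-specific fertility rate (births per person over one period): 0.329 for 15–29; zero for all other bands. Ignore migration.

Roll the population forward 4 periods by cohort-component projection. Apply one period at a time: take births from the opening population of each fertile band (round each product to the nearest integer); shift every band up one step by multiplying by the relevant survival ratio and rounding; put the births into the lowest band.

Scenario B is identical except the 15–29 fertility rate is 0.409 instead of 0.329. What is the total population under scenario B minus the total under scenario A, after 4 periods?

1637

Let band 1 be 0–14 through band 4 = 45+.
[period 1]
Births: 2600 × 0.329 = 855
Band 2: 10050 × 0.975 = 9799
Band 3: 2600 × 0.964 = 2506
Band 4: 10900 × 0.974 + 7350 × 0.396 = 10617 + 2911 = 13528
→ [855, 9799, 2506, 13528]
[period 2]
Births: 9799 × 0.329 = 3224
Band 2: 855 × 0.975 = 834
Band 3: 9799 × 0.964 = 9446
Band 4: 2506 × 0.974 + 13528 × 0.396 = 2441 + 5357 = 7798
→ [3224, 834, 9446, 7798]
[period 3]
Births: 834 × 0.329 = 274
Band 2: 3224 × 0.975 = 3143
Band 3: 834 × 0.964 = 804
Band 4: 9446 × 0.974 + 7798 × 0.396 = 9200 + 3088 = 12288
→ [274, 3143, 804, 12288]
[period 4]
Births: 3143 × 0.329 = 1034
Band 2: 274 × 0.975 = 267
Band 3: 3143 × 0.964 = 3030
Band 4: 804 × 0.974 + 12288 × 0.396 = 783 + 4866 = 5649
→ [1034, 267, 3030, 5649]
Scenario A total after 4 periods: 9980
Scenario B projection —
[period 1]
Births: 2600 × 0.409 = 1063
Band 2: 10050 × 0.975 = 9799
Band 3: 2600 × 0.964 = 2506
Band 4: 10900 × 0.974 + 7350 × 0.396 = 10617 + 2911 = 13528
→ [1063, 9799, 2506, 13528]
[period 2]
Births: 9799 × 0.409 = 4008
Band 2: 1063 × 0.975 = 1036
Band 3: 9799 × 0.964 = 9446
Band 4: 2506 × 0.974 + 13528 × 0.396 = 2441 + 5357 = 7798
→ [4008, 1036, 9446, 7798]
[period 3]
Births: 1036 × 0.409 = 424
Band 2: 4008 × 0.975 = 3908
Band 3: 1036 × 0.964 = 999
Band 4: 9446 × 0.974 + 7798 × 0.396 = 9200 + 3088 = 12288
→ [424, 3908, 999, 12288]
[period 4]
Births: 3908 × 0.409 = 1598
Band 2: 424 × 0.975 = 413
Band 3: 3908 × 0.964 = 3767
Band 4: 999 × 0.974 + 12288 × 0.396 = 973 + 4866 = 5839
→ [1598, 413, 3767, 5839]
Scenario B total after 4 periods: 11617
Difference B − A = 11617 − 9980 = 1637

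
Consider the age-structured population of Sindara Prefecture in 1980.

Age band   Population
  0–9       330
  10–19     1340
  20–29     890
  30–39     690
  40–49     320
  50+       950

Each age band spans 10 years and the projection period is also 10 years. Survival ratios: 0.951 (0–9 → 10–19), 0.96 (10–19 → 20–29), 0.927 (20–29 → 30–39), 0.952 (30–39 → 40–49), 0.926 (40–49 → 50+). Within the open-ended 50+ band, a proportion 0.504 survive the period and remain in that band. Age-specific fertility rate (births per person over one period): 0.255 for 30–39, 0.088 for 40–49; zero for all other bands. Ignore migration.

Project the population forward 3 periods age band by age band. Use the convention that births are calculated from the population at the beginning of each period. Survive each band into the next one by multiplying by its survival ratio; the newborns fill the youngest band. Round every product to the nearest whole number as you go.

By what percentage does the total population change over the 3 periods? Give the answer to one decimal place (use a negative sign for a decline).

[period 1]
Births: 690 × 0.255 = 176  |  320 × 0.088 = 28 — total 204
10–19: 330 × 0.951 = 314
20–29: 1340 × 0.96 = 1286
30–39: 890 × 0.927 = 825
40–49: 690 × 0.952 = 657
50+: 320 × 0.926 + 950 × 0.504 = 296 + 479 = 775
Population now: 0–9=204, 10–19=314, 20–29=1286, 30–39=825, 40–49=657, 50+=775
[period 2]
Births: 825 × 0.255 = 210  |  657 × 0.088 = 58 — total 268
10–19: 204 × 0.951 = 194
20–29: 314 × 0.96 = 301
30–39: 1286 × 0.927 = 1192
40–49: 825 × 0.952 = 785
50+: 657 × 0.926 + 775 × 0.504 = 608 + 391 = 999
Population now: 0–9=268, 10–19=194, 20–29=301, 30–39=1192, 40–49=785, 50+=999
[period 3]
Births: 1192 × 0.255 = 304  |  785 × 0.088 = 69 — total 373
10–19: 268 × 0.951 = 255
20–29: 194 × 0.96 = 186
30–39: 301 × 0.927 = 279
40–49: 1192 × 0.952 = 1135
50+: 785 × 0.926 + 999 × 0.504 = 727 + 503 = 1230
Population now: 0–9=373, 10–19=255, 20–29=186, 30–39=279, 40–49=1135, 50+=1230
Total: 4520 → 3458; change = -1062; percentage change = -23.5%

-23.5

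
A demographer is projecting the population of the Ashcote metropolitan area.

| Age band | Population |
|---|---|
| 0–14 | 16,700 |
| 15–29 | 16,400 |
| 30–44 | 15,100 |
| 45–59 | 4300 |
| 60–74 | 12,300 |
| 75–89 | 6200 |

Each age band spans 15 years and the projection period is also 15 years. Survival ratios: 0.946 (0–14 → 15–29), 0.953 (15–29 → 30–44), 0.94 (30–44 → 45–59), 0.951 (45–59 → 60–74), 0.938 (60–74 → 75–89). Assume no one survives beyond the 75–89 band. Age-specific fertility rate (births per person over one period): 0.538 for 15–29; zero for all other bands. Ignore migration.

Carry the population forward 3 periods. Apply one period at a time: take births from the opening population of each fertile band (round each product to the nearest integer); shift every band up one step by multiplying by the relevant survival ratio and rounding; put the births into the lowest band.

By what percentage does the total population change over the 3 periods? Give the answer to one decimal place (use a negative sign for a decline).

-13.7

(Bands numbered youngest = 1 to oldest = 6.)
Period 1:
Births: 16400 × 0.538 = 8823
Band 2: 16700 × 0.946 = 15798
Band 3: 16400 × 0.953 = 15629
Band 4: 15100 × 0.94 = 14194
Band 5: 4300 × 0.951 = 4089
Band 6: 12300 × 0.938 = 11537
End of period: [8823, 15798, 15629, 14194, 4089, 11537]
Period 2:
Births: 15798 × 0.538 = 8499
Band 2: 8823 × 0.946 = 8347
Band 3: 15798 × 0.953 = 15055
Band 4: 15629 × 0.94 = 14691
Band 5: 14194 × 0.951 = 13498
Band 6: 4089 × 0.938 = 3835
End of period: [8499, 8347, 15055, 14691, 13498, 3835]
Period 3:
Births: 8347 × 0.538 = 4491
Band 2: 8499 × 0.946 = 8040
Band 3: 8347 × 0.953 = 7955
Band 4: 15055 × 0.94 = 14152
Band 5: 14691 × 0.951 = 13971
Band 6: 13498 × 0.938 = 12661
End of period: [4491, 8040, 7955, 14152, 13971, 12661]
Total: 71000 → 61270; change = -9730; percentage change = -13.7%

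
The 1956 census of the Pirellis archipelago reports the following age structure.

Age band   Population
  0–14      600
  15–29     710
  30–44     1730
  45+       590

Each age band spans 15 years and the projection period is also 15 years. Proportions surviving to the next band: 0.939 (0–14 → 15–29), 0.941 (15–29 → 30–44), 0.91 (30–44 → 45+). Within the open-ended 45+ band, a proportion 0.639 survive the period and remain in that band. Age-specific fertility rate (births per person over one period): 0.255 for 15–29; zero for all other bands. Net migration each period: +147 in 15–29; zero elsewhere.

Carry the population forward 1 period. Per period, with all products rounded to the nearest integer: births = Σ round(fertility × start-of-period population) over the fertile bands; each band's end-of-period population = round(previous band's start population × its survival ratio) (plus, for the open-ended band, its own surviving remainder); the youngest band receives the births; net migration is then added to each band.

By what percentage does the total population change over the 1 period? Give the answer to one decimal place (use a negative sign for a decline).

-3.3

[period 1]
Births: 710 * 0.255 = 181
15–29: 600 * 0.939 = 563
30–44: 710 * 0.941 = 668
45+: 1730 * 0.91 + 590 * 0.639 = 1574 + 377 = 1951
Net migration: 15–29 + 147 → 710
End of period: [181, 710, 668, 1951]
Total: 3630 → 3510; change = -120; percentage change = -3.3%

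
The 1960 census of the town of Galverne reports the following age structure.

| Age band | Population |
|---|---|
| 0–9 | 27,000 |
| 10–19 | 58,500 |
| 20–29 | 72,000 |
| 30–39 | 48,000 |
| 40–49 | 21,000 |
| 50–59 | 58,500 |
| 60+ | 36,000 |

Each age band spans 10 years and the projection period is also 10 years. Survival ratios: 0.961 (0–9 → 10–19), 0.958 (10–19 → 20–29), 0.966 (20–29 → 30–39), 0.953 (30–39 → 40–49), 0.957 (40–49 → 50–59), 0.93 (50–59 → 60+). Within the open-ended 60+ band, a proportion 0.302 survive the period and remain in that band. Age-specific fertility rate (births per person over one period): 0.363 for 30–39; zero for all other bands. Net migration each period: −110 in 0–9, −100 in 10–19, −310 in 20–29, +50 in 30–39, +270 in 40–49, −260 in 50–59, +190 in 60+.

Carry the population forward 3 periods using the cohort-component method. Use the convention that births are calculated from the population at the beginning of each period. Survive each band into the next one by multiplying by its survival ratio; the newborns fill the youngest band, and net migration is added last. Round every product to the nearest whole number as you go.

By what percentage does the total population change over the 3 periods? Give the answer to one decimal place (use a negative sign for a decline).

— Period 1 —
Births: 48000 × 0.363 = 17424
10–19: 27000 × 0.961 = 25947
20–29: 58500 × 0.958 = 56043
30–39: 72000 × 0.966 = 69552
40–49: 48000 × 0.953 = 45744
50–59: 21000 × 0.957 = 20097
60+: 58500 × 0.93 + 36000 × 0.302 = 54405 + 10872 = 65277
Net migration: 0–9 − 110 → 17314; 10–19 − 100 → 25847; 20–29 − 310 → 55733; 30–39 + 50 → 69602; 40–49 + 270 → 46014; 50–59 − 260 → 19837; 60+ + 190 → 65467
Population now: 0–9=17314, 10–19=25847, 20–29=55733, 30–39=69602, 40–49=46014, 50–59=19837, 60+=65467
— Period 2 —
Births: 69602 × 0.363 = 25266
10–19: 17314 × 0.961 = 16639
20–29: 25847 × 0.958 = 24761
30–39: 55733 × 0.966 = 53838
40–49: 69602 × 0.953 = 66331
50–59: 46014 × 0.957 = 44035
60+: 19837 × 0.93 + 65467 × 0.302 = 18448 + 19771 = 38219
Net migration: 0–9 − 110 → 25156; 10–19 − 100 → 16539; 20–29 − 310 → 24451; 30–39 + 50 → 53888; 40–49 + 270 → 66601; 50–59 − 260 → 43775; 60+ + 190 → 38409
Population now: 0–9=25156, 10–19=16539, 20–29=24451, 30–39=53888, 40–49=66601, 50–59=43775, 60+=38409
— Period 3 —
Births: 53888 × 0.363 = 19561
10–19: 25156 × 0.961 = 24175
20–29: 16539 × 0.958 = 15844
30–39: 24451 × 0.966 = 23620
40–49: 53888 × 0.953 = 51355
50–59: 66601 × 0.957 = 63737
60+: 43775 × 0.93 + 38409 × 0.302 = 40711 + 11600 = 52311
Net migration: 0–9 − 110 → 19451; 10–19 − 100 → 24075; 20–29 − 310 → 15534; 30–39 + 50 → 23670; 40–49 + 270 → 51625; 50–59 − 260 → 63477; 60+ + 190 → 52501
Population now: 0–9=19451, 10–19=24075, 20–29=15534, 30–39=23670, 40–49=51625, 50–59=63477, 60+=52501
Total: 321000 → 250333; change = -70667; percentage change = -22.0%

-22.0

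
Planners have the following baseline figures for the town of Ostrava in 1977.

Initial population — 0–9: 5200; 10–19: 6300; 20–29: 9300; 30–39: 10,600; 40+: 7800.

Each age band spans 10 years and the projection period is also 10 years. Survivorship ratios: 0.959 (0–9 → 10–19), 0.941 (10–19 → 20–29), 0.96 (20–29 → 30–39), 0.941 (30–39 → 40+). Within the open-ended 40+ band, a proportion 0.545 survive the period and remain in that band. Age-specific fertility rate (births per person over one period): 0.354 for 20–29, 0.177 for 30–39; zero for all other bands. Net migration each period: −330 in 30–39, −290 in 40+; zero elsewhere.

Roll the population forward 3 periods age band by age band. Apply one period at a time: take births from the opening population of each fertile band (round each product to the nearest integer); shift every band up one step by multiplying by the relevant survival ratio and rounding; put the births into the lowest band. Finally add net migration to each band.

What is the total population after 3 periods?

Let group 1 be 0–9 through group 5 = 40+.
Period 1.
Births: 9300 × 0.354 = 3292 ; 10600 × 0.177 = 1876 → total 5168
Group 2: 5200 × 0.959 = 4987
Group 3: 6300 × 0.941 = 5928
Group 4: 9300 × 0.96 = 8928
Group 5: 10600 × 0.941 + 7800 × 0.545 = 9975 + 4251 = 14226
Net migration: Group 4 − 330 → 8598; Group 5 − 290 → 13936
Population now: 0–9=5168, 10–19=4987, 20–29=5928, 30–39=8598, 40+=13936
Period 2.
Births: 5928 × 0.354 = 2099 ; 8598 × 0.177 = 1522 → total 3621
Group 2: 5168 × 0.959 = 4956
Group 3: 4987 × 0.941 = 4693
Group 4: 5928 × 0.96 = 5691
Group 5: 8598 × 0.941 + 13936 × 0.545 = 8091 + 7595 = 15686
Net migration: Group 4 − 330 → 5361; Group 5 − 290 → 15396
Population now: 0–9=3621, 10–19=4956, 20–29=4693, 30–39=5361, 40+=15396
Period 3.
Births: 4693 × 0.354 = 1661 ; 5361 × 0.177 = 949 → total 2610
Group 2: 3621 × 0.959 = 3473
Group 3: 4956 × 0.941 = 4664
Group 4: 4693 × 0.96 = 4505
Group 5: 5361 × 0.941 + 15396 × 0.545 = 5045 + 8391 = 13436
Net migration: Group 4 − 330 → 4175; Group 5 − 290 → 13146
Population now: 0–9=2610, 10–19=3473, 20–29=4664, 30–39=4175, 40+=13146
Total after period 3: 2610 + 3473 + 4664 + 4175 + 13146 = 28068

28068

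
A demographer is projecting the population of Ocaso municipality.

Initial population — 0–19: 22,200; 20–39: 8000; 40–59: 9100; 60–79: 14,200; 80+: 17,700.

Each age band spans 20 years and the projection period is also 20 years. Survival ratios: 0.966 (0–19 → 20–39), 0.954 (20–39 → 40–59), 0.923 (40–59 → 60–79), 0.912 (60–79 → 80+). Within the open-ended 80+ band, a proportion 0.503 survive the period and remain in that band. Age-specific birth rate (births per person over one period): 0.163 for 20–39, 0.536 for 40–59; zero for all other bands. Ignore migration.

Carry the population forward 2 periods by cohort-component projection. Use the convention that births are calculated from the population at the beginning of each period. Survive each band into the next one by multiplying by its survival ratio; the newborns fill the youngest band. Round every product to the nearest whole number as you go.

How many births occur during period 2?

7587

Let band 1 be 0–19 through band 5 = 80+.
After projecting period 1:
Births: 8000 × 0.163 = 1304, 9100 × 0.536 = 4878 → 6182
Band 2: 22200 × 0.966 = 21445
Band 3: 8000 × 0.954 = 7632
Band 4: 9100 × 0.923 = 8399
Band 5: 14200 × 0.912 + 17700 × 0.503 = 12950 + 8903 = 21853
End of period: [6182, 21445, 7632, 8399, 21853]
After projecting period 2:
Births: 21445 × 0.163 = 3496, 7632 × 0.536 = 4091 → 7587
Band 2: 6182 × 0.966 = 5972
Band 3: 21445 × 0.954 = 20459
Band 4: 7632 × 0.923 = 7044
Band 5: 8399 × 0.912 + 21853 × 0.503 = 7660 + 10992 = 18652
End of period: [7587, 5972, 20459, 7044, 18652]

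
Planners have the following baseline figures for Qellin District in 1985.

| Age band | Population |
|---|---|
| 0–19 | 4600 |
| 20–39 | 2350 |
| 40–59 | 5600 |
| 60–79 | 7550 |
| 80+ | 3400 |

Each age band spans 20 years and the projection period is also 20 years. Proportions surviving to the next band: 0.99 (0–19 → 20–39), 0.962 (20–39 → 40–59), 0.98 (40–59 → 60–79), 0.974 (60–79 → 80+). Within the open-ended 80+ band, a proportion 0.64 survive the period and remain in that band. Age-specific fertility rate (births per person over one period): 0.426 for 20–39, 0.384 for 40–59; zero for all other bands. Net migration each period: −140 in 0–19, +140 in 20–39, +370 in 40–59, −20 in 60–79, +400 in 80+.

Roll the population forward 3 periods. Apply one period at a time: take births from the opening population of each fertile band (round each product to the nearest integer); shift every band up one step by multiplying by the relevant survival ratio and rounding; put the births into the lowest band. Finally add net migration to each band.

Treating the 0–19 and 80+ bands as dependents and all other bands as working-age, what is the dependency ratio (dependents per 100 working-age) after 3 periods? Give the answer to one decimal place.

Period 1.
Births: 2350 × 0.426 = 1001, 5600 × 0.384 = 2150 ⇒ total 3151
20–39: 4600 × 0.99 = 4554
40–59: 2350 × 0.962 = 2261
60–79: 5600 × 0.98 = 5488
80+: 7550 × 0.974 + 3400 × 0.64 = 7354 + 2176 = 9530
Net migration: 0–19 − 140 → 3011; 20–39 + 140 → 4694; 40–59 + 370 → 2631; 60–79 − 20 → 5468; 80+ + 400 → 9930
Population now: 0–19=3011, 20–39=4694, 40–59=2631, 60–79=5468, 80+=9930
Period 2.
Births: 4694 × 0.426 = 2000, 2631 × 0.384 = 1010 ⇒ total 3010
20–39: 3011 × 0.99 = 2981
40–59: 4694 × 0.962 = 4516
60–79: 2631 × 0.98 = 2578
80+: 5468 × 0.974 + 9930 × 0.64 = 5326 + 6355 = 11681
Net migration: 0–19 − 140 → 2870; 20–39 + 140 → 3121; 40–59 + 370 → 4886; 60–79 − 20 → 2558; 80+ + 400 → 12081
Population now: 0–19=2870, 20–39=3121, 40–59=4886, 60–79=2558, 80+=12081
Period 3.
Births: 3121 × 0.426 = 1330, 4886 × 0.384 = 1876 ⇒ total 3206
20–39: 2870 × 0.99 = 2841
40–59: 3121 × 0.962 = 3002
60–79: 4886 × 0.98 = 4788
80+: 2558 × 0.974 + 12081 × 0.64 = 2491 + 7732 = 10223
Net migration: 0–19 − 140 → 3066; 20–39 + 140 → 2981; 40–59 + 370 → 3372; 60–79 − 20 → 4768; 80+ + 400 → 10623
Population now: 0–19=3066, 20–39=2981, 40–59=3372, 60–79=4768, 80+=10623
Dependents (band 0–19 + band 80+) = 3066 + 10623 = 13689; working-age = 11121; ratio = 13689/11121 × 100 = 123.1

123.1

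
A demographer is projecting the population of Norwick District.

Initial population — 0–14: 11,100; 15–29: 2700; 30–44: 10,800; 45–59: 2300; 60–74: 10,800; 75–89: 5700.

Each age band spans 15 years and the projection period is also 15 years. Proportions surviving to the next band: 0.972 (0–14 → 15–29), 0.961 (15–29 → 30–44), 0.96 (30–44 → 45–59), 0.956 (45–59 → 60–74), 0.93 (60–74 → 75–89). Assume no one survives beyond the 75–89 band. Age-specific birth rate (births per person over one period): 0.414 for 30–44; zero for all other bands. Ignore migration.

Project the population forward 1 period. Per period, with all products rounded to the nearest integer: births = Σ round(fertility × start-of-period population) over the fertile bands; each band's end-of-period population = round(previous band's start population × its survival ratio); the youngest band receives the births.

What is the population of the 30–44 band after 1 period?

Numbering the groups 1..6 from youngest to oldest:
— Period 1 —
Births: 10800 × 0.414 = 4471
Group 2: 11100 × 0.972 = 10789
Group 3: 2700 × 0.961 = 2595
Group 4: 10800 × 0.96 = 10368
Group 5: 2300 × 0.956 = 2199
Group 6: 10800 × 0.93 = 10044
Population now: 0–14=4471, 15–29=10789, 30–44=2595, 45–59=10368, 60–74=2199, 75–89=10044

2595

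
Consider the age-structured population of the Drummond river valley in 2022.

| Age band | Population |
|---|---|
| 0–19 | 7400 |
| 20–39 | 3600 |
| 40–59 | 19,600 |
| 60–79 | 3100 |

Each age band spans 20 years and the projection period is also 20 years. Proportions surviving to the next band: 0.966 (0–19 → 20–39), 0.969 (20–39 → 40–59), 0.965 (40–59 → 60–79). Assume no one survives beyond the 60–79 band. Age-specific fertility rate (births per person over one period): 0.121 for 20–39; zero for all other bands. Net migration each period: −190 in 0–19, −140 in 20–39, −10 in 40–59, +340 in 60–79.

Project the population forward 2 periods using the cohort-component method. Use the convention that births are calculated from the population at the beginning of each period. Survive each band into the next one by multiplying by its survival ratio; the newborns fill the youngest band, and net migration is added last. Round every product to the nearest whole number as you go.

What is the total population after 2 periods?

— Period 1 —
Births: 3600 × 0.121 = 436
20–39: 7400 × 0.966 = 7148
40–59: 3600 × 0.969 = 3488
60–79: 19600 × 0.965 = 18914
Net migration: 0–19 − 190 → 246; 20–39 − 140 → 7008; 40–59 − 10 → 3478; 60–79 + 340 → 19254
→ [246, 7008, 3478, 19254]
— Period 2 —
Births: 7008 × 0.121 = 848
20–39: 246 × 0.966 = 238
40–59: 7008 × 0.969 = 6791
60–79: 3478 × 0.965 = 3356
Net migration: 0–19 − 190 → 658; 20–39 − 140 → 98; 40–59 − 10 → 6781; 60–79 + 340 → 3696
→ [658, 98, 6781, 3696]
Total after period 2: 658 + 98 + 6781 + 3696 = 11233

11233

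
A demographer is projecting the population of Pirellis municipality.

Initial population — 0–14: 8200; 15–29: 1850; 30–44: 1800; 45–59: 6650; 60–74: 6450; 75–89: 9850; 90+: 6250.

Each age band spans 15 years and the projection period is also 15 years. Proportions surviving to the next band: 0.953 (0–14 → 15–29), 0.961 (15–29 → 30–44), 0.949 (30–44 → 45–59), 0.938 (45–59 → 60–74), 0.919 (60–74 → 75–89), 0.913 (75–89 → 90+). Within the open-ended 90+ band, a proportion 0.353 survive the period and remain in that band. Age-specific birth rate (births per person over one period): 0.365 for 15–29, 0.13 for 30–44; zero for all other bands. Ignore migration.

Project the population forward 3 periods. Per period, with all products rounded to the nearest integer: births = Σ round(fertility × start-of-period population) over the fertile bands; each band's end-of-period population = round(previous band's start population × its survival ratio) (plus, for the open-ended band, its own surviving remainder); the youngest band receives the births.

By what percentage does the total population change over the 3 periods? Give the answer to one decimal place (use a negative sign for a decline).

-42.1

Numbering the groups 1..7 from youngest to oldest:
After projecting period 1:
Births: 1850 × 0.365 = 675 ; 1800 × 0.13 = 234 → 909
Group 2: 8200 × 0.953 = 7815
Group 3: 1850 × 0.961 = 1778
Group 4: 1800 × 0.949 = 1708
Group 5: 6650 × 0.938 = 6238
Group 6: 6450 × 0.919 = 5928
Group 7: 9850 × 0.913 + 6250 × 0.353 = 8993 + 2206 = 11199
Population now: 0–14=909, 15–29=7815, 30–44=1778, 45–59=1708, 60–74=6238, 75–89=5928, 90+=11199
After projecting period 2:
Births: 7815 × 0.365 = 2852 ; 1778 × 0.13 = 231 → 3083
Group 2: 909 × 0.953 = 866
Group 3: 7815 × 0.961 = 7510
Group 4: 1778 × 0.949 = 1687
Group 5: 1708 × 0.938 = 1602
Group 6: 6238 × 0.919 = 5733
Group 7: 5928 × 0.913 + 11199 × 0.353 = 5412 + 3953 = 9365
Population now: 0–14=3083, 15–29=866, 30–44=7510, 45–59=1687, 60–74=1602, 75–89=5733, 90+=9365
After projecting period 3:
Births: 866 × 0.365 = 316 ; 7510 × 0.13 = 976 → 1292
Group 2: 3083 × 0.953 = 2938
Group 3: 866 × 0.961 = 832
Group 4: 7510 × 0.949 = 7127
Group 5: 1687 × 0.938 = 1582
Group 6: 1602 × 0.919 = 1472
Group 7: 5733 × 0.913 + 9365 × 0.353 = 5234 + 3306 = 8540
Population now: 0–14=1292, 15–29=2938, 30–44=832, 45–59=7127, 60–74=1582, 75–89=1472, 90+=8540
Total: 41050 → 23783; change = -17267; percentage change = -42.1%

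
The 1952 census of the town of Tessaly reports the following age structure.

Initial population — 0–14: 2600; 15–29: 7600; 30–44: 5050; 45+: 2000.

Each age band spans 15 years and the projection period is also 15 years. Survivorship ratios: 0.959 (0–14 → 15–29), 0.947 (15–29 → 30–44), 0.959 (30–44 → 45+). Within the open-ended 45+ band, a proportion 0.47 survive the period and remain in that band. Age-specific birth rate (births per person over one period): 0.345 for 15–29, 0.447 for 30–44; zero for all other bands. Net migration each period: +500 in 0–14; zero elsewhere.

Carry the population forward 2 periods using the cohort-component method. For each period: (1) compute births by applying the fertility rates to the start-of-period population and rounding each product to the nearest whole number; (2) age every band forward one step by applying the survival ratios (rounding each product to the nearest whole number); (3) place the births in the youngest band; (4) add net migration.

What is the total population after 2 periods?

(Bands numbered youngest = 1 to oldest = 4.)
Period 1:
Births: 7600 × 0.345 = 2622 ; 5050 × 0.447 = 2257 → 4879
Band 2: 2600 × 0.959 = 2493
Band 3: 7600 × 0.947 = 7197
Band 4: 5050 × 0.959 + 2000 × 0.47 = 4843 + 940 = 5783
Net migration: Band 1 + 500 → 5379
End of period: [5379, 2493, 7197, 5783]
Period 2:
Births: 2493 × 0.345 = 860 ; 7197 × 0.447 = 3217 → 4077
Band 2: 5379 × 0.959 = 5158
Band 3: 2493 × 0.947 = 2361
Band 4: 7197 × 0.959 + 5783 × 0.47 = 6902 + 2718 = 9620
Net migration: Band 1 + 500 → 4577
End of period: [4577, 5158, 2361, 9620]
Total after period 2: 4577 + 5158 + 2361 + 9620 = 21716

21716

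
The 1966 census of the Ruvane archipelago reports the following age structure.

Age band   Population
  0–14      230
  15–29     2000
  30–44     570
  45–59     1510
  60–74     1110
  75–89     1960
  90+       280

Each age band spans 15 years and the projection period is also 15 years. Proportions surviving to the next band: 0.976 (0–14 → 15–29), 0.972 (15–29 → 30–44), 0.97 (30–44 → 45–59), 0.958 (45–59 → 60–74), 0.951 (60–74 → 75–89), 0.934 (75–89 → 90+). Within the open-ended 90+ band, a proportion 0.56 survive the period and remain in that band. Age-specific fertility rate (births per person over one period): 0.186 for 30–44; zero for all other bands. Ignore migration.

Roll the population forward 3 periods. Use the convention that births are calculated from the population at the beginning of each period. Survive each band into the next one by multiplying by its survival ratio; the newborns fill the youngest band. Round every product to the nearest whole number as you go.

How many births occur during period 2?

After projecting period 1:
Births: 570 × 0.186 = 106
15–29: 230 × 0.976 = 224
30–44: 2000 × 0.972 = 1944
45–59: 570 × 0.97 = 553
60–74: 1510 × 0.958 = 1447
75–89: 1110 × 0.951 = 1056
90+: 1960 × 0.934 + 280 × 0.56 = 1831 + 157 = 1988
→ [106, 224, 1944, 553, 1447, 1056, 1988]
After projecting period 2:
Births: 1944 × 0.186 = 362
15–29: 106 × 0.976 = 103
30–44: 224 × 0.972 = 218
45–59: 1944 × 0.97 = 1886
60–74: 553 × 0.958 = 530
75–89: 1447 × 0.951 = 1376
90+: 1056 × 0.934 + 1988 × 0.56 = 986 + 1113 = 2099
→ [362, 103, 218, 1886, 530, 1376, 2099]

362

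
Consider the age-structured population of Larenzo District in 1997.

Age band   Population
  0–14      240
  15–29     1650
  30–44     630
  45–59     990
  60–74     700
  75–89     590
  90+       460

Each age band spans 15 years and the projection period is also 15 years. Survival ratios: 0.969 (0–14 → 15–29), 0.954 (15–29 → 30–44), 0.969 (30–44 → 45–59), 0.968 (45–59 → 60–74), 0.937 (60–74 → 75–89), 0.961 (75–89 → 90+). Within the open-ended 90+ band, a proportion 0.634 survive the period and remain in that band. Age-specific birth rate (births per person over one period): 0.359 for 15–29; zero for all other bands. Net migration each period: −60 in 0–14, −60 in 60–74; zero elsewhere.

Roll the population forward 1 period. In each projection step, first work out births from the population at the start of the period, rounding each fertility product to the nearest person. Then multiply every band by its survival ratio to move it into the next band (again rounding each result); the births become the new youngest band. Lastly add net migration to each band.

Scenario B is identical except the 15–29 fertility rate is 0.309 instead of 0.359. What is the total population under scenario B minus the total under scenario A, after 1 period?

Period 1.
Births: 1650 × 0.359 = 592
15–29: 240 × 0.969 = 233
30–44: 1650 × 0.954 = 1574
45–59: 630 × 0.969 = 610
60–74: 990 × 0.968 = 958
75–89: 700 × 0.937 = 656
90+: 590 × 0.961 + 460 × 0.634 = 567 + 292 = 859
Net migration: 0–14 − 60 → 532; 60–74 − 60 → 898
Population now: 0–14=532, 15–29=233, 30–44=1574, 45–59=610, 60–74=898, 75–89=656, 90+=859
Scenario A total after 1 period: 5362
Scenario B projection —
Period 1.
Births: 1650 × 0.309 = 510
15–29: 240 × 0.969 = 233
30–44: 1650 × 0.954 = 1574
45–59: 630 × 0.969 = 610
60–74: 990 × 0.968 = 958
75–89: 700 × 0.937 = 656
90+: 590 × 0.961 + 460 × 0.634 = 567 + 292 = 859
Net migration: 0–14 − 60 → 450; 60–74 − 60 → 898
Population now: 0–14=450, 15–29=233, 30–44=1574, 45–59=610, 60–74=898, 75–89=656, 90+=859
Scenario B total after 1 period: 5280
Difference B − A = 5280 − 5362 = -82

-82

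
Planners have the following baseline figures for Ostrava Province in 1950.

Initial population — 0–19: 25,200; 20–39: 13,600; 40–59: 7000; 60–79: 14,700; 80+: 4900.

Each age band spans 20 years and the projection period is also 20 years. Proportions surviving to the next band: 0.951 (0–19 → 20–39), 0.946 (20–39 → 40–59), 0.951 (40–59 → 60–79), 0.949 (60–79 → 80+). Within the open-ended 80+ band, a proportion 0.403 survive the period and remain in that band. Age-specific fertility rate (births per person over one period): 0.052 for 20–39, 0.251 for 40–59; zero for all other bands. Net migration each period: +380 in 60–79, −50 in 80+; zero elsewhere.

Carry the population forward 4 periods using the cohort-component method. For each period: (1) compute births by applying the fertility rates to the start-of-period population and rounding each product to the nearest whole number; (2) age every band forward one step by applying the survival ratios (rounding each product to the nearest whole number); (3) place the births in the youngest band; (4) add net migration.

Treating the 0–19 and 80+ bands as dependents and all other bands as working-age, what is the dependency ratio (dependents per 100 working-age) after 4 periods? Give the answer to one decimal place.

236.4

(Groups numbered youngest = 1 to oldest = 5.)
After projecting period 1:
Births: 13600 × 0.052 = 707  |  7000 × 0.251 = 1757 ⇒ total 2464
Group 2: 25200 × 0.951 = 23965
Group 3: 13600 × 0.946 = 12866
Group 4: 7000 × 0.951 = 6657
Group 5: 14700 × 0.949 + 4900 × 0.403 = 13950 + 1975 = 15925
Net migration: Group 4 + 380 → 7037; Group 5 − 50 → 15875
Giving 2464 / 23965 / 12866 / 7037 / 15875.
After projecting period 2:
Births: 23965 × 0.052 = 1246  |  12866 × 0.251 = 3229 ⇒ total 4475
Group 2: 2464 × 0.951 = 2343
Group 3: 23965 × 0.946 = 22671
Group 4: 12866 × 0.951 = 12236
Group 5: 7037 × 0.949 + 15875 × 0.403 = 6678 + 6398 = 13076
Net migration: Group 4 + 380 → 12616; Group 5 − 50 → 13026
Giving 4475 / 2343 / 22671 / 12616 / 13026.
After projecting period 3:
Births: 2343 × 0.052 = 122  |  22671 × 0.251 = 5690 ⇒ total 5812
Group 2: 4475 × 0.951 = 4256
Group 3: 2343 × 0.946 = 2216
Group 4: 22671 × 0.951 = 21560
Group 5: 12616 × 0.949 + 13026 × 0.403 = 11973 + 5249 = 17222
Net migration: Group 4 + 380 → 21940; Group 5 − 50 → 17172
Giving 5812 / 4256 / 2216 / 21940 / 17172.
After projecting period 4:
Births: 4256 × 0.052 = 221  |  2216 × 0.251 = 556 ⇒ total 777
Group 2: 5812 × 0.951 = 5527
Group 3: 4256 × 0.946 = 4026
Group 4: 2216 × 0.951 = 2107
Group 5: 21940 × 0.949 + 17172 × 0.403 = 20821 + 6920 = 27741
Net migration: Group 4 + 380 → 2487; Group 5 − 50 → 27691
Giving 777 / 5527 / 4026 / 2487 / 27691.
Dependents (band 0–19 + band 80+) = 777 + 27691 = 28468; working-age = 12040; ratio = 28468/12040 × 100 = 236.4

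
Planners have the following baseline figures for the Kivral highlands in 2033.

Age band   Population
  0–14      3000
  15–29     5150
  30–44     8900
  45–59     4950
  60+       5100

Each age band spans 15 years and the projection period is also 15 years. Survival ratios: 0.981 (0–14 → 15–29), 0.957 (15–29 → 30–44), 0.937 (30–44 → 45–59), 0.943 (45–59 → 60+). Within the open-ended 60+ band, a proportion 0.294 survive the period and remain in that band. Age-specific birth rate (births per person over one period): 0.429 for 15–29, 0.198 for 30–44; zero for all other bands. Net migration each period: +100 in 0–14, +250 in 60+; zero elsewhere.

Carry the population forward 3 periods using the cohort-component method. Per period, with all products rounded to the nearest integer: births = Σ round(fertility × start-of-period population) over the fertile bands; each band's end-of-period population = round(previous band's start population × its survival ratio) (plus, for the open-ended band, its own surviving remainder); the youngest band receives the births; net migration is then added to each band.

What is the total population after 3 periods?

18672

Call the bands 1 to 5, youngest first.
Period 1.
Births: 5150 * 0.429 = 2209, 8900 * 0.198 = 1762 → 3971
Band 2: 3000 * 0.981 = 2943
Band 3: 5150 * 0.957 = 4929
Band 4: 8900 * 0.937 = 8339
Band 5: 4950 * 0.943 + 5100 * 0.294 = 4668 + 1499 = 6167
Net migration: Band 1 + 100 → 4071; Band 5 + 250 → 6417
Giving 4071 / 2943 / 4929 / 8339 / 6417.
Period 2.
Births: 2943 * 0.429 = 1263, 4929 * 0.198 = 976 → 2239
Band 2: 4071 * 0.981 = 3994
Band 3: 2943 * 0.957 = 2816
Band 4: 4929 * 0.937 = 4618
Band 5: 8339 * 0.943 + 6417 * 0.294 = 7864 + 1887 = 9751
Net migration: Band 1 + 100 → 2339; Band 5 + 250 → 10001
Giving 2339 / 3994 / 2816 / 4618 / 10001.
Period 3.
Births: 3994 * 0.429 = 1713, 2816 * 0.198 = 558 → 2271
Band 2: 2339 * 0.981 = 2295
Band 3: 3994 * 0.957 = 3822
Band 4: 2816 * 0.937 = 2639
Band 5: 4618 * 0.943 + 10001 * 0.294 = 4355 + 2940 = 7295
Net migration: Band 1 + 100 → 2371; Band 5 + 250 → 7545
Giving 2371 / 2295 / 3822 / 2639 / 7545.
Total after period 3: 2371 + 2295 + 3822 + 2639 + 7545 = 18672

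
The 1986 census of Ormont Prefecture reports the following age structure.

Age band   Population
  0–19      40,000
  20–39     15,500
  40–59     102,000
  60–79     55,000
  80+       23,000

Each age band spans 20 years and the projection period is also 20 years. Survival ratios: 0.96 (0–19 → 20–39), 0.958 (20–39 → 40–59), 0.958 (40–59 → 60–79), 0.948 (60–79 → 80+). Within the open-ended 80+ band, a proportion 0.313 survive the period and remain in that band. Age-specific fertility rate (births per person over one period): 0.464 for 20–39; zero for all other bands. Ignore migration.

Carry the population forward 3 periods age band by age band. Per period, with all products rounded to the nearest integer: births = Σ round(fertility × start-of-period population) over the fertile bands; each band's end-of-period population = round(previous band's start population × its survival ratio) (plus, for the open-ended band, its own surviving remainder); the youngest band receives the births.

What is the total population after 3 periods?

Numbering the bands 1..5 from youngest to oldest:
— Period 1 —
Births: 15500 * 0.464 = 7192
Band 2: 40000 * 0.96 = 38400
Band 3: 15500 * 0.958 = 14849
Band 4: 102000 * 0.958 = 97716
Band 5: 55000 * 0.948 + 23000 * 0.313 = 52140 + 7199 = 59339
Population now: 0–19=7192, 20–39=38400, 40–59=14849, 60–79=97716, 80+=59339
— Period 2 —
Births: 38400 * 0.464 = 17818
Band 2: 7192 * 0.96 = 6904
Band 3: 38400 * 0.958 = 36787
Band 4: 14849 * 0.958 = 14225
Band 5: 97716 * 0.948 + 59339 * 0.313 = 92635 + 18573 = 111208
Population now: 0–19=17818, 20–39=6904, 40–59=36787, 60–79=14225, 80+=111208
— Period 3 —
Births: 6904 * 0.464 = 3203
Band 2: 17818 * 0.96 = 17105
Band 3: 6904 * 0.958 = 6614
Band 4: 36787 * 0.958 = 35242
Band 5: 14225 * 0.948 + 111208 * 0.313 = 13485 + 34808 = 48293
Population now: 0–19=3203, 20–39=17105, 40–59=6614, 60–79=35242, 80+=48293
Total after period 3: 3203 + 17105 + 6614 + 35242 + 48293 = 110457

110457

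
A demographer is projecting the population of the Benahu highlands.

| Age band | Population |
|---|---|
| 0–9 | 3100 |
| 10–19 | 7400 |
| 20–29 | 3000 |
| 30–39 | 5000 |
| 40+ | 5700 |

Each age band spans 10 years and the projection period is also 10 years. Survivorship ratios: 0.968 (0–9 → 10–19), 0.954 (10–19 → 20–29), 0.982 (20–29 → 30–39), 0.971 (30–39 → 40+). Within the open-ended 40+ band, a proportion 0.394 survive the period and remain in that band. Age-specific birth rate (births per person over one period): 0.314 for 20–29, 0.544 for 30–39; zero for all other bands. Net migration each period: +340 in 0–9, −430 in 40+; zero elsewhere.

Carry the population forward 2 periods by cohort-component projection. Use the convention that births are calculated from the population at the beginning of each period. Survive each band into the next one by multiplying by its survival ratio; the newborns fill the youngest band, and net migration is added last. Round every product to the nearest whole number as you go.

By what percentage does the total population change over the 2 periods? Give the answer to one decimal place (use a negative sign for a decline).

Call the groups 1 to 5, youngest first.
— Period 1 —
Births: 3000 × 0.314 = 942  |  5000 × 0.544 = 2720 → 3662
Group 2: 3100 × 0.968 = 3001
Group 3: 7400 × 0.954 = 7060
Group 4: 3000 × 0.982 = 2946
Group 5: 5000 × 0.971 + 5700 × 0.394 = 4855 + 2246 = 7101
Net migration: Group 1 + 340 → 4002; Group 5 − 430 → 6671
Giving 4002 / 3001 / 7060 / 2946 / 6671.
— Period 2 —
Births: 7060 × 0.314 = 2217  |  2946 × 0.544 = 1603 → 3820
Group 2: 4002 × 0.968 = 3874
Group 3: 3001 × 0.954 = 2863
Group 4: 7060 × 0.982 = 6933
Group 5: 2946 × 0.971 + 6671 × 0.394 = 2861 + 2628 = 5489
Net migration: Group 1 + 340 → 4160; Group 5 − 430 → 5059
Giving 4160 / 3874 / 2863 / 6933 / 5059.
Total: 24200 → 22889; change = -1311; percentage change = -5.4%

-5.4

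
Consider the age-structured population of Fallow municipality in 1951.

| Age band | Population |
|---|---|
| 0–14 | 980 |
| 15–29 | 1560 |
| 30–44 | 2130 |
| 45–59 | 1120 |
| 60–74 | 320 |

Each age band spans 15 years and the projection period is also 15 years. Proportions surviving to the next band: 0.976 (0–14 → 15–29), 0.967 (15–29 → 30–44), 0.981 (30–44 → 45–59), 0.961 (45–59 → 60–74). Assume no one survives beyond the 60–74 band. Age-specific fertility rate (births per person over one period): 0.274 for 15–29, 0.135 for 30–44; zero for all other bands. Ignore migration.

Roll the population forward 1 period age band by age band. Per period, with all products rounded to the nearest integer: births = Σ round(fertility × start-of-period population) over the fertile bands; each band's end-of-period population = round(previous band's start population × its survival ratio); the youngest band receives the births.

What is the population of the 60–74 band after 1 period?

1076

— Period 1 —
Births: 1560 × 0.274 = 427  |  2130 × 0.135 = 288 ⇒ total 715
15–29: 980 × 0.976 = 956
30–44: 1560 × 0.967 = 1509
45–59: 2130 × 0.981 = 2090
60–74: 1120 × 0.961 = 1076
Population now: 0–14=715, 15–29=956, 30–44=1509, 45–59=2090, 60–74=1076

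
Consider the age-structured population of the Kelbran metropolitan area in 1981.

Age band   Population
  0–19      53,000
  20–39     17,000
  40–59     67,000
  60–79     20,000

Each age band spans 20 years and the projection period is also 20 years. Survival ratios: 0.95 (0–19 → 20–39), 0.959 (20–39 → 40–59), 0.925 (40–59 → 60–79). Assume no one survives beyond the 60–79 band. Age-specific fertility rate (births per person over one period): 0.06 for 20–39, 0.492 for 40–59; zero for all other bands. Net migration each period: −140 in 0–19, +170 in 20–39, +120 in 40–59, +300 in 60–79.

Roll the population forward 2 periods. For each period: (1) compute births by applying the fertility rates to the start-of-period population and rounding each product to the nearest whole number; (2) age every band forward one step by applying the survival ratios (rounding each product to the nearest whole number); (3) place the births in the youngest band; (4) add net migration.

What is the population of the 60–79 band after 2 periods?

Numbering the groups 1..4 from youngest to oldest:
Period 1.
Births: 17000 × 0.06 = 1020  |  67000 × 0.492 = 32964 ⇒ total 33984
Group 2: 53000 × 0.95 = 50350
Group 3: 17000 × 0.959 = 16303
Group 4: 67000 × 0.925 = 61975
Net migration: Group 1 − 140 → 33844; Group 2 + 170 → 50520; Group 3 + 120 → 16423; Group 4 + 300 → 62275
Population now: 0–19=33844, 20–39=50520, 40–59=16423, 60–79=62275
Period 2.
Births: 50520 × 0.06 = 3031  |  16423 × 0.492 = 8080 ⇒ total 11111
Group 2: 33844 × 0.95 = 32152
Group 3: 50520 × 0.959 = 48449
Group 4: 16423 × 0.925 = 15191
Net migration: Group 1 − 140 → 10971; Group 2 + 170 → 32322; Group 3 + 120 → 48569; Group 4 + 300 → 15491
Population now: 0–19=10971, 20–39=32322, 40–59=48569, 60–79=15491

15491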